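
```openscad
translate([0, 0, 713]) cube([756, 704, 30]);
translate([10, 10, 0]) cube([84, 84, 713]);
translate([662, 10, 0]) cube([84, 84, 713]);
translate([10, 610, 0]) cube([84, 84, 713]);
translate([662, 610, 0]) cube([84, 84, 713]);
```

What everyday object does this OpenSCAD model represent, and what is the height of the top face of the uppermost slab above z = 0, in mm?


A table. The table height is 743 mm.

A 756×704×30 slab sits at z = 713 on four 84 mm square posts — a table. The top surface is at 713 + 30 = 743 mm.


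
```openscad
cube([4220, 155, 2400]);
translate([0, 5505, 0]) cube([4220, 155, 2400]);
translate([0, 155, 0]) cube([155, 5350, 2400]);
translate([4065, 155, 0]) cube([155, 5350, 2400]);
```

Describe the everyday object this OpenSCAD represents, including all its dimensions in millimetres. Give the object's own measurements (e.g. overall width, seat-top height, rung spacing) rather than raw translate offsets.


The wall frame of a small rectangular building: four walls, each 2400 mm tall and 155 mm thick, enclosing a footprint 4220 mm (x) by 5660 mm (y) outside-to-outside, with no floor or roof. The front and back walls (the −y and +y sides) span the full width; the two side walls fit between them.


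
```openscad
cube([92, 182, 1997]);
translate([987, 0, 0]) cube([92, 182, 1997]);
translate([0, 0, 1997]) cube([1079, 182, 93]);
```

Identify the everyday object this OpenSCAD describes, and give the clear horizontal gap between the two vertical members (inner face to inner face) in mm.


A door frame. The clear opening width is 895 mm.

Two 1997 mm tall posts with a header on top — a door frame. The left jamb is 92 mm wide at x = 0; the right jamb starts at x = 987. The clear opening is 987 − 92 = 895 mm.


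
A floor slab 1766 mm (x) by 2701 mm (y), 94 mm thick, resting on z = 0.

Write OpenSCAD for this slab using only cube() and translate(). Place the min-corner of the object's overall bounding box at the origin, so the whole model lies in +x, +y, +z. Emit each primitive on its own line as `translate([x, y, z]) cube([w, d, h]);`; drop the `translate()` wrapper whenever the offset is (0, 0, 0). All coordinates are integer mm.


cube([1766, 2701, 94]);


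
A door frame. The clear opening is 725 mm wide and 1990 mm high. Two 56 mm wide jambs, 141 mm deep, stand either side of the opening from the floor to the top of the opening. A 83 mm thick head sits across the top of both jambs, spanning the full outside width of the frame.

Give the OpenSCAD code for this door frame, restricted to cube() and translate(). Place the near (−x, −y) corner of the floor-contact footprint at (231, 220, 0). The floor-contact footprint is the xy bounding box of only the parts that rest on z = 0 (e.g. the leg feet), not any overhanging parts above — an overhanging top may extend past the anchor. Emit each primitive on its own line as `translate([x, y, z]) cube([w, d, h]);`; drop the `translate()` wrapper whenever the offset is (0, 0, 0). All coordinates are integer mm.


translate([231, 220, 0]) cube([56, 141, 1990]);
translate([1012, 220, 0]) cube([56, 141, 1990]);
translate([231, 220, 1990]) cube([837, 141, 83]);


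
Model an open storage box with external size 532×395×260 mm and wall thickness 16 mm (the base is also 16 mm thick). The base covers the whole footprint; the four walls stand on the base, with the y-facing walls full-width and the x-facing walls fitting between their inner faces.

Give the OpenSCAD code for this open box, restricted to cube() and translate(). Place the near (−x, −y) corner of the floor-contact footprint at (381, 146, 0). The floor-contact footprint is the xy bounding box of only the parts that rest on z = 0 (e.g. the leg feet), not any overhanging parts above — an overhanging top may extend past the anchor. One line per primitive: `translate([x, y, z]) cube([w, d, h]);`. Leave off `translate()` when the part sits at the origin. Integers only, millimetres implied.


translate([381, 146, 0]) cube([532, 395, 16]);
translate([381, 146, 16]) cube([532, 16, 244]);
translate([381, 525, 16]) cube([532, 16, 244]);
translate([381, 162, 16]) cube([16, 363, 244]);
translate([897, 162, 16]) cube([16, 363, 244]);


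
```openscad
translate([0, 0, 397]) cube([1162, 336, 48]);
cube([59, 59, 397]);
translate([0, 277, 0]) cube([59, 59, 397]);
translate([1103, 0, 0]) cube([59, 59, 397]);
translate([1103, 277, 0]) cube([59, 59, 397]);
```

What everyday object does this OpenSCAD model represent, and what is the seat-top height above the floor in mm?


A bench. The seat-top height is 445 mm.

A long slab on four corner posts — a bench. The slab sits at z = 397 with thickness 48, so the top is 397 + 48 = 445 mm.


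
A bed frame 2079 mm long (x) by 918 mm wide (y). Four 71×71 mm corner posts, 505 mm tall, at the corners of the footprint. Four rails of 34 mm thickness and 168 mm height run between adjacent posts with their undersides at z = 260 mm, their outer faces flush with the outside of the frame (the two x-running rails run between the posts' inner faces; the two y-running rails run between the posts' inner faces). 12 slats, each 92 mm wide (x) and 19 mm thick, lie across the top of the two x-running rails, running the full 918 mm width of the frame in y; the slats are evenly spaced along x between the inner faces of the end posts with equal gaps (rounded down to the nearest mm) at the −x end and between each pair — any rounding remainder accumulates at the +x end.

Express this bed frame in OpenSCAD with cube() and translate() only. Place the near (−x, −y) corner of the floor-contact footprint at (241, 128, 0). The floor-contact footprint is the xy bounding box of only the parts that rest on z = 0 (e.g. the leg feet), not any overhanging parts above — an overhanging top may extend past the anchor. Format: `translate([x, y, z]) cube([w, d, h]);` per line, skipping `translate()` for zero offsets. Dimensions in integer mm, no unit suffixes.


// slat z = rail_z + rail_h = 260 + 168 = 428
// slat gap = ⌊(1937 − 12·92) / 13⌋ = 64
translate([241, 128, 0]) cube([71, 71, 505]);
translate([241, 975, 0]) cube([71, 71, 505]);
translate([2249, 128, 0]) cube([71, 71, 505]);
translate([2249, 975, 0]) cube([71, 71, 505]);
translate([312, 128, 260]) cube([1937, 34, 168]);
translate([312, 1012, 260]) cube([1937, 34, 168]);
translate([241, 199, 260]) cube([34, 776, 168]);
translate([2286, 199, 260]) cube([34, 776, 168]);
translate([376, 128, 428]) cube([92, 918, 19]);
translate([532, 128, 428]) cube([92, 918, 19]);
translate([688, 128, 428]) cube([92, 918, 19]);
translate([844, 128, 428]) cube([92, 918, 19]);
translate([1000, 128, 428]) cube([92, 918, 19]);
translate([1156, 128, 428]) cube([92, 918, 19]);
translate([1312, 128, 428]) cube([92, 918, 19]);
translate([1468, 128, 428]) cube([92, 918, 19]);
translate([1624, 128, 428]) cube([92, 918, 19]);
translate([1780, 128, 428]) cube([92, 918, 19]);
translate([1936, 128, 428]) cube([92, 918, 19]);
translate([2092, 128, 428]) cube([92, 918, 19]);


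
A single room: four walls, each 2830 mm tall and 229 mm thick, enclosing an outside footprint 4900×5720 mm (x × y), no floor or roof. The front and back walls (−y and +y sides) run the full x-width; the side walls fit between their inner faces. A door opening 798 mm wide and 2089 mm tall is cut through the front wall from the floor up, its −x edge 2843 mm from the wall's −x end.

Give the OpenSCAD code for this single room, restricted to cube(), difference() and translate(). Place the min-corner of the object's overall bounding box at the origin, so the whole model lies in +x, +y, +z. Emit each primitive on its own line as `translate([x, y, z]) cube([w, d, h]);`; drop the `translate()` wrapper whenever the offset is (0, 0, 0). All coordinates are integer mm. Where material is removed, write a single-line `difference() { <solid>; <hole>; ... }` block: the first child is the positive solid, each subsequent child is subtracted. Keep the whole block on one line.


difference() { cube([4900, 229, 2830]); translate([2843, 0, 0]) cube([798, 229, 2089]); }
translate([0, 5491, 0]) cube([4900, 229, 2830]);
translate([0, 229, 0]) cube([229, 5262, 2830]);
translate([4671, 229, 0]) cube([229, 5262, 2830]);


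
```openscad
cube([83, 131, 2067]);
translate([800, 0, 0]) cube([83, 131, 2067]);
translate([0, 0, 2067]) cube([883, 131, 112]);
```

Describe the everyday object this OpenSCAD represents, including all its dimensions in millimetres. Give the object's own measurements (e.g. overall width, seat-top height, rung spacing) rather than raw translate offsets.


A door frame. The clear opening is 717 mm wide and 2067 mm high. Two 83 mm wide jambs, 131 mm deep, stand either side of the opening from the floor to the top of the opening. A 112 mm thick head sits across the top of both jambs, spanning the full outside width of the frame.


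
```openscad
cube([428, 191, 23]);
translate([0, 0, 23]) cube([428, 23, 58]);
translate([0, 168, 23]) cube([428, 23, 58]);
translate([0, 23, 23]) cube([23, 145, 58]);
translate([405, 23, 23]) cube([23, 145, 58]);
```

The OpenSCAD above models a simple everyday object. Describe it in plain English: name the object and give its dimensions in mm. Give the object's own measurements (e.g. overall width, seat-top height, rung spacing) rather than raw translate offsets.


An open-topped rectangular box: outside dimensions 428×191×81 mm, with a uniform wall and base thickness of 23 mm. The base is a full 428×191 slab on the floor; four walls sit on top of the base. The front and back walls (the −y and +y sides) span the full width; the two side walls fit between them.


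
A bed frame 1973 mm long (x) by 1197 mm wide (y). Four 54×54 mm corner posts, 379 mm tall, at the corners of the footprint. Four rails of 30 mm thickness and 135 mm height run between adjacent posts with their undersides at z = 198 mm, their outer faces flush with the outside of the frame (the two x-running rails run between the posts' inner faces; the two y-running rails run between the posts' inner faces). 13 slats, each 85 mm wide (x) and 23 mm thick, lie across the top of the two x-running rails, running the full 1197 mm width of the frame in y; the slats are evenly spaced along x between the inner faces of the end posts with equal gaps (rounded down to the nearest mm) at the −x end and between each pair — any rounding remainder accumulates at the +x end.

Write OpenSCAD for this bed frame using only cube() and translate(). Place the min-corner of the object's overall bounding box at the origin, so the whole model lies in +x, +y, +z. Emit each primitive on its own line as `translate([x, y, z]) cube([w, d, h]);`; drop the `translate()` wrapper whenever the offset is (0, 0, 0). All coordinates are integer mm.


cube([54, 54, 379]);
translate([0, 1143, 0]) cube([54, 54, 379]);
translate([1919, 0, 0]) cube([54, 54, 379]);
translate([1919, 1143, 0]) cube([54, 54, 379]);
translate([54, 0, 198]) cube([1865, 30, 135]);
translate([54, 1167, 198]) cube([1865, 30, 135]);
translate([0, 54, 198]) cube([30, 1089, 135]);
translate([1943, 54, 198]) cube([30, 1089, 135]);
translate([108, 0, 333]) cube([85, 1197, 23]);
translate([247, 0, 333]) cube([85, 1197, 23]);
translate([386, 0, 333]) cube([85, 1197, 23]);
translate([525, 0, 333]) cube([85, 1197, 23]);
translate([664, 0, 333]) cube([85, 1197, 23]);
translate([803, 0, 333]) cube([85, 1197, 23]);
translate([942, 0, 333]) cube([85, 1197, 23]);
translate([1081, 0, 333]) cube([85, 1197, 23]);
translate([1220, 0, 333]) cube([85, 1197, 23]);
translate([1359, 0, 333]) cube([85, 1197, 23]);
translate([1498, 0, 333]) cube([85, 1197, 23]);
translate([1637, 0, 333]) cube([85, 1197, 23]);
translate([1776, 0, 333]) cube([85, 1197, 23]);


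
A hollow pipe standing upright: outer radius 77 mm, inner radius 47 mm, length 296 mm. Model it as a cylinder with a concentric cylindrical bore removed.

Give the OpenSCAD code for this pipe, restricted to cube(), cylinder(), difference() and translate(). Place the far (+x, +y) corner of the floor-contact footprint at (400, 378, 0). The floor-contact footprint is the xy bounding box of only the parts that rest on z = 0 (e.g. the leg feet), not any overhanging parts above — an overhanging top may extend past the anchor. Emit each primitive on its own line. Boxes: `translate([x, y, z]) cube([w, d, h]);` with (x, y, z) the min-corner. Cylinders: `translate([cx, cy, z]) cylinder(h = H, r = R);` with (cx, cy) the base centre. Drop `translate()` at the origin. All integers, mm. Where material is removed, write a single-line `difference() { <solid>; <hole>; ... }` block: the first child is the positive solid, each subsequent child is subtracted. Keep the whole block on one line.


difference() { translate([323, 301, 0]) cylinder(h = 296, r = 77); translate([323, 301, 0]) cylinder(h = 296, r = 47); }


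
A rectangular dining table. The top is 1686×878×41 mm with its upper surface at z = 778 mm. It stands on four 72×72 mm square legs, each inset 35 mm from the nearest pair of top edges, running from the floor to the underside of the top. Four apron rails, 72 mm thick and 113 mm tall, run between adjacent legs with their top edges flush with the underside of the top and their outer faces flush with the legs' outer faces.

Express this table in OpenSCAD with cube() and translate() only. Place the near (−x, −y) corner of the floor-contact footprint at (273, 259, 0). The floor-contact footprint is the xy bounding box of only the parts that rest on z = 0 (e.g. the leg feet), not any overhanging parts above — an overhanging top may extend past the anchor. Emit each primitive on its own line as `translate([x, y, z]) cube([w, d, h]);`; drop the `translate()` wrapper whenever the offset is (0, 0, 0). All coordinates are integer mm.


translate([238, 224, 737]) cube([1686, 878, 41]);
translate([273, 259, 0]) cube([72, 72, 737]);
translate([1817, 259, 0]) cube([72, 72, 737]);
translate([273, 995, 0]) cube([72, 72, 737]);
translate([1817, 995, 0]) cube([72, 72, 737]);
translate([345, 259, 624]) cube([1472, 72, 113]);
translate([345, 995, 624]) cube([1472, 72, 113]);
translate([273, 331, 624]) cube([72, 664, 113]);
translate([1817, 331, 624]) cube([72, 664, 113]);


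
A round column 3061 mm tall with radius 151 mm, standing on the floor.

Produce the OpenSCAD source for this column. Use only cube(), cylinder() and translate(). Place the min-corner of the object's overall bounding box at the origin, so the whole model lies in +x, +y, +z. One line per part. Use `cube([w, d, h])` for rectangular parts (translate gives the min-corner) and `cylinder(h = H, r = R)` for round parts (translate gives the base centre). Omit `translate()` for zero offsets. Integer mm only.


translate([151, 151, 0]) cylinder(h = 3061, r = 151);


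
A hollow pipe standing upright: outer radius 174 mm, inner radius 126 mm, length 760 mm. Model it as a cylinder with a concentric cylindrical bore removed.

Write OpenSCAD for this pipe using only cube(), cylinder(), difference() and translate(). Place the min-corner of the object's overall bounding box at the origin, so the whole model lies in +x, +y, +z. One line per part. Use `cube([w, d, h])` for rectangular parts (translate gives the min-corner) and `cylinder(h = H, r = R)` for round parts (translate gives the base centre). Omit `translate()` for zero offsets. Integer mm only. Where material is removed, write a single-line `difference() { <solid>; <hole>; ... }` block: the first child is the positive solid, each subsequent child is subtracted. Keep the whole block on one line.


difference() { translate([174, 174, 0]) cylinder(h = 760, r = 174); translate([174, 174, 0]) cylinder(h = 760, r = 126); }


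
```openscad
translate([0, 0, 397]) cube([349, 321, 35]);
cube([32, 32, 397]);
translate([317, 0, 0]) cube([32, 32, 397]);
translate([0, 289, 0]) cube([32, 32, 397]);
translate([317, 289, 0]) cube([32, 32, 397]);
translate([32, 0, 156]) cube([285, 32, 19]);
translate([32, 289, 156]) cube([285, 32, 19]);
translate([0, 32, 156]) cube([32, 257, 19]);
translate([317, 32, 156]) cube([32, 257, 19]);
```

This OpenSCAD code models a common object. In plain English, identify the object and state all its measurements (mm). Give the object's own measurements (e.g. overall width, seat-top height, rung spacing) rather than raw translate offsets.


A simple wooden stool: a rectangular seat 349 mm (x) by 321 mm (y), 35 mm thick, top face at z = 432 mm, on four square legs, each 32×32 mm in cross-section. The legs rest on z = 0, each flush with a corner of the seat. Four stretchers, 32 mm wide and 19 mm tall, connect adjacent legs with their undersides at z = 156 mm, each running between the inner faces of the legs it joins and aligned with the legs' outer faces on the other axis.


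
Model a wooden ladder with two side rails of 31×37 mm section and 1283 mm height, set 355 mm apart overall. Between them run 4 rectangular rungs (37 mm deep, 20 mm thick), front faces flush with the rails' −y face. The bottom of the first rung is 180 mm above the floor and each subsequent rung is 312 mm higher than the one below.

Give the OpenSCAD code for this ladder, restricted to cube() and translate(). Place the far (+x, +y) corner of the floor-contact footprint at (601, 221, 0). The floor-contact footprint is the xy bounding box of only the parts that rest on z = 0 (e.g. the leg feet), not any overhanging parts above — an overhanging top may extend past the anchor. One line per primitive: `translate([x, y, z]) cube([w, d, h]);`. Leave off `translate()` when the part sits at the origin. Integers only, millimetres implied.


// rung span = 355 - 2*31 = 293
// rung[k] z = 180 + k*312
translate([246, 184, 0]) cube([31, 37, 1283]);
translate([570, 184, 0]) cube([31, 37, 1283]);
translate([277, 184, 180]) cube([293, 37, 20]);
translate([277, 184, 492]) cube([293, 37, 20]);
translate([277, 184, 804]) cube([293, 37, 20]);
translate([277, 184, 1116]) cube([293, 37, 20]);


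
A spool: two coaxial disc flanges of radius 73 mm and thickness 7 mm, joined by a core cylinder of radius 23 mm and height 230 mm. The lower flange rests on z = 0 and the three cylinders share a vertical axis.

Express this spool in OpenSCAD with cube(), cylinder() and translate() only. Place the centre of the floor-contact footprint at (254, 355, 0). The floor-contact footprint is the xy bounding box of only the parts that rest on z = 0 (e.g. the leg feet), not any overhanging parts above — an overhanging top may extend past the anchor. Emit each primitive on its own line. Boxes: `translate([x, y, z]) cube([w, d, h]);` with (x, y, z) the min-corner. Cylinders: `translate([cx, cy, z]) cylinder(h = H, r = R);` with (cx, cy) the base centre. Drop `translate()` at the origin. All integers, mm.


translate([254, 355, 0]) cylinder(h = 7, r = 73);
translate([254, 355, 7]) cylinder(h = 230, r = 23);
translate([254, 355, 237]) cylinder(h = 7, r = 73);


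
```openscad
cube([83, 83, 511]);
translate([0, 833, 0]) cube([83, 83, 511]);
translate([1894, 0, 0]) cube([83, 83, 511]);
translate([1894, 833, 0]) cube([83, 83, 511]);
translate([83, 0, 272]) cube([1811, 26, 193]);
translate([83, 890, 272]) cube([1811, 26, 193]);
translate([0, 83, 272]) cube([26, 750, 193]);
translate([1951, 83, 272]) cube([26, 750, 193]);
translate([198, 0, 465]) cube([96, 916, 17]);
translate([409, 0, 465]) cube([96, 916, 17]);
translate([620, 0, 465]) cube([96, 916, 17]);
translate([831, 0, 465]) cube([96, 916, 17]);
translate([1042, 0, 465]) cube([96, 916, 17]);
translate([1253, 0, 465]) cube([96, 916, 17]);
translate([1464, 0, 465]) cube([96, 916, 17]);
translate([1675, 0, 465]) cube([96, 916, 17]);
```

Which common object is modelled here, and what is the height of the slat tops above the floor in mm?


A bed frame. The slat-top height is 482 mm.

Four posts, four rails, and a row of slats — a bed frame. Slats sit on the rails at z = 272 + 193 = 465; with slat thickness 17, the top is 482 mm.


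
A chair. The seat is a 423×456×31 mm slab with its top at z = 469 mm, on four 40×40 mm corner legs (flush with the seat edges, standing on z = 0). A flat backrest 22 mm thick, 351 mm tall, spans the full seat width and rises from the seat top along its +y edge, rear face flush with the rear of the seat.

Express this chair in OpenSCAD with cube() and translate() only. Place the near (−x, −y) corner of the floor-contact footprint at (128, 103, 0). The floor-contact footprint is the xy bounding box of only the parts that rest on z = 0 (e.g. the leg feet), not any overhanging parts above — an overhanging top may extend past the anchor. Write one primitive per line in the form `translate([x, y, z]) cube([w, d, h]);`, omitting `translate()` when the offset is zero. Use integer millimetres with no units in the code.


translate([128, 103, 438]) cube([423, 456, 31]);
translate([128, 103, 0]) cube([40, 40, 438]);
translate([511, 103, 0]) cube([40, 40, 438]);
translate([128, 519, 0]) cube([40, 40, 438]);
translate([511, 519, 0]) cube([40, 40, 438]);
translate([128, 537, 469]) cube([423, 22, 351]);


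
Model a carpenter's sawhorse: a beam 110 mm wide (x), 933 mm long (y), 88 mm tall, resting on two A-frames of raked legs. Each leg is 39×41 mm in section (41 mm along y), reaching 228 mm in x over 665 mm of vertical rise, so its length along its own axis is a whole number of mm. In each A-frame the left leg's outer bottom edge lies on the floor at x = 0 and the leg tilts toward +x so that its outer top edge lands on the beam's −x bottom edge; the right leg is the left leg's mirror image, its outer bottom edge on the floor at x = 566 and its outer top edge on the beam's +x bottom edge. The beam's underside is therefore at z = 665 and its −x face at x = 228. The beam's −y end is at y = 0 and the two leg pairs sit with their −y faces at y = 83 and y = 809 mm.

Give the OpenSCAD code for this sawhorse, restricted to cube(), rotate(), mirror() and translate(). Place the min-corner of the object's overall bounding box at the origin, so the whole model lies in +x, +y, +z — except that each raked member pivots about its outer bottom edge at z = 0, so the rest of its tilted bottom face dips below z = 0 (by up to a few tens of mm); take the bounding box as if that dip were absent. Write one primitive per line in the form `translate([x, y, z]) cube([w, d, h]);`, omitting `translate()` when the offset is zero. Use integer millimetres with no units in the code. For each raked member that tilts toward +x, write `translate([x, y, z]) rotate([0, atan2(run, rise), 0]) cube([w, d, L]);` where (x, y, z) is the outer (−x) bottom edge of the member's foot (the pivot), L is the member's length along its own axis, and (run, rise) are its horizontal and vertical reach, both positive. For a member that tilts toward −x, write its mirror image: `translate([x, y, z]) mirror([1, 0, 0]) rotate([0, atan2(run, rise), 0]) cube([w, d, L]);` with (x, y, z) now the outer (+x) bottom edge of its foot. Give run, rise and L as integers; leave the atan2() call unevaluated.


translate([228, 0, 665]) cube([110, 933, 88]);
translate([0, 83, 0]) rotate([0, atan2(228, 665), 0]) cube([39, 41, 703]);
translate([566, 83, 0]) mirror([1, 0, 0]) rotate([0, atan2(228, 665), 0]) cube([39, 41, 703]);
translate([0, 809, 0]) rotate([0, atan2(228, 665), 0]) cube([39, 41, 703]);
translate([566, 809, 0]) mirror([1, 0, 0]) rotate([0, atan2(228, 665), 0]) cube([39, 41, 703]);


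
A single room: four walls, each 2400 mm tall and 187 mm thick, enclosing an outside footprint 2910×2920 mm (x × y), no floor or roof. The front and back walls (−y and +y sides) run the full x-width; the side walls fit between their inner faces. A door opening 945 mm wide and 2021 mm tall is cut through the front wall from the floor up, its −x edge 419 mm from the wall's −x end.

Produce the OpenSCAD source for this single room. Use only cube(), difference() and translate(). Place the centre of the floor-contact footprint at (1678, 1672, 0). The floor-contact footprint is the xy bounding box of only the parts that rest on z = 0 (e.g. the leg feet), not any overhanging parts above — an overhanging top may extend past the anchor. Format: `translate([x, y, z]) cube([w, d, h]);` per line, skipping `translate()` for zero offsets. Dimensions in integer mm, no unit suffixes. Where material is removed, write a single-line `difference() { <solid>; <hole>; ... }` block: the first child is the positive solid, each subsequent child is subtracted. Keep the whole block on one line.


difference() { translate([223, 212, 0]) cube([2910, 187, 2400]); translate([642, 212, 0]) cube([945, 187, 2021]); }
translate([223, 2945, 0]) cube([2910, 187, 2400]);
translate([223, 399, 0]) cube([187, 2546, 2400]);
translate([2946, 399, 0]) cube([187, 2546, 2400]);


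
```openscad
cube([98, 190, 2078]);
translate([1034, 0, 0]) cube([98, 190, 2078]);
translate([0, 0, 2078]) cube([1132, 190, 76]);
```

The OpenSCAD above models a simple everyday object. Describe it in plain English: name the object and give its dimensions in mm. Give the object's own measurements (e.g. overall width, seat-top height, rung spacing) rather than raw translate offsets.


A door frame. The clear opening is 936 mm wide and 2078 mm high. Two 98 mm wide jambs, 190 mm deep, stand either side of the opening from the floor to the top of the opening. A 76 mm thick head sits across the top of both jambs, spanning the full outside width of the frame.


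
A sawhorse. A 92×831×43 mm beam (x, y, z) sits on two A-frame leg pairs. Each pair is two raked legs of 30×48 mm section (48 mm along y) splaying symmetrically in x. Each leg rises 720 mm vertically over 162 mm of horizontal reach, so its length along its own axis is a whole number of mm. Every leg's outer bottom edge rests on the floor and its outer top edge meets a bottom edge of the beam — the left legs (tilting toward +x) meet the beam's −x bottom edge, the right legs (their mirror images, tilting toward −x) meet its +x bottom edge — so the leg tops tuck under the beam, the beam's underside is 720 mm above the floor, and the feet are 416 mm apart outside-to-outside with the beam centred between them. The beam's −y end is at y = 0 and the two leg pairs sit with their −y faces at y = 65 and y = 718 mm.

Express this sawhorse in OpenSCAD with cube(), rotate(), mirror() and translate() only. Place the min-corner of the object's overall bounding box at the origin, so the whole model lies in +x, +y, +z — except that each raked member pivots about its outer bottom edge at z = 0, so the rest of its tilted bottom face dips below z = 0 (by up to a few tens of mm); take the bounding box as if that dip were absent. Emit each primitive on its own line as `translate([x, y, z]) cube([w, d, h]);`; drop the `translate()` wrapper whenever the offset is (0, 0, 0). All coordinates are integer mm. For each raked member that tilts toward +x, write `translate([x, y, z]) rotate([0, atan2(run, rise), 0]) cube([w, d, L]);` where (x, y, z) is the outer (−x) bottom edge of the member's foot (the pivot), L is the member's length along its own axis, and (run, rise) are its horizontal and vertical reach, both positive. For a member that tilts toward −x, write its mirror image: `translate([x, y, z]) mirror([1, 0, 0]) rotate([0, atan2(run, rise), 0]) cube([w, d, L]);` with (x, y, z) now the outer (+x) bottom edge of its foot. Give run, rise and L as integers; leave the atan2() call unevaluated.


translate([162, 0, 720]) cube([92, 831, 43]);
translate([0, 65, 0]) rotate([0, atan2(162, 720), 0]) cube([30, 48, 738]);
translate([416, 65, 0]) mirror([1, 0, 0]) rotate([0, atan2(162, 720), 0]) cube([30, 48, 738]);
translate([0, 718, 0]) rotate([0, atan2(162, 720), 0]) cube([30, 48, 738]);
translate([416, 718, 0]) mirror([1, 0, 0]) rotate([0, atan2(162, 720), 0]) cube([30, 48, 738]);


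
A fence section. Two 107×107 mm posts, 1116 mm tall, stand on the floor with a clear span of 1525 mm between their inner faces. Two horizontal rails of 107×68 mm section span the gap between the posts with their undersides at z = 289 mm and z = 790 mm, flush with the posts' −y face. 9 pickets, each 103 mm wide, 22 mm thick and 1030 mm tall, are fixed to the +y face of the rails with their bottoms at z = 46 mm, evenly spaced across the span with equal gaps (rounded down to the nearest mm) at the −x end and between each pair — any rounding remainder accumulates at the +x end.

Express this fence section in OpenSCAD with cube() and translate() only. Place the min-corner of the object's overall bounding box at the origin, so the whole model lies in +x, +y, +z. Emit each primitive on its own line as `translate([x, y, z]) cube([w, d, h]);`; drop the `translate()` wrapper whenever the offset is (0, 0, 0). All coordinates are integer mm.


cube([107, 107, 1116]);
translate([1632, 0, 0]) cube([107, 107, 1116]);
translate([107, 0, 289]) cube([1525, 107, 68]);
translate([107, 0, 790]) cube([1525, 107, 68]);
translate([166, 107, 46]) cube([103, 22, 1030]);
translate([328, 107, 46]) cube([103, 22, 1030]);
translate([490, 107, 46]) cube([103, 22, 1030]);
translate([652, 107, 46]) cube([103, 22, 1030]);
translate([814, 107, 46]) cube([103, 22, 1030]);
translate([976, 107, 46]) cube([103, 22, 1030]);
translate([1138, 107, 46]) cube([103, 22, 1030]);
translate([1300, 107, 46]) cube([103, 22, 1030]);
translate([1462, 107, 46]) cube([103, 22, 1030]);


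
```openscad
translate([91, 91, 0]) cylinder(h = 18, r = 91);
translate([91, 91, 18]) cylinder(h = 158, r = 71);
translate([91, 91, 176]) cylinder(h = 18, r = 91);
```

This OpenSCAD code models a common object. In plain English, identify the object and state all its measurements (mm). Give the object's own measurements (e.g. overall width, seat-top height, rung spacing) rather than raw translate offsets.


A spool: two coaxial disc flanges of radius 91 mm and thickness 18 mm, joined by a core cylinder of radius 71 mm and height 158 mm. The lower flange rests on z = 0 and the three cylinders share a vertical axis.


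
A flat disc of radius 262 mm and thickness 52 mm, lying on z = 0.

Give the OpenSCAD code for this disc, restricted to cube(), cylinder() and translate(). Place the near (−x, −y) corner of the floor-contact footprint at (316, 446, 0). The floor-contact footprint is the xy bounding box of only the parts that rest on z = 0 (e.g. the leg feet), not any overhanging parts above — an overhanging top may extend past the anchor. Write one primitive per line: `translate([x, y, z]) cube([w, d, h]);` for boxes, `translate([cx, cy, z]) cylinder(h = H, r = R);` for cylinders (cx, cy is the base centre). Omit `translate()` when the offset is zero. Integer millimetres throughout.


translate([578, 708, 0]) cylinder(h = 52, r = 262);


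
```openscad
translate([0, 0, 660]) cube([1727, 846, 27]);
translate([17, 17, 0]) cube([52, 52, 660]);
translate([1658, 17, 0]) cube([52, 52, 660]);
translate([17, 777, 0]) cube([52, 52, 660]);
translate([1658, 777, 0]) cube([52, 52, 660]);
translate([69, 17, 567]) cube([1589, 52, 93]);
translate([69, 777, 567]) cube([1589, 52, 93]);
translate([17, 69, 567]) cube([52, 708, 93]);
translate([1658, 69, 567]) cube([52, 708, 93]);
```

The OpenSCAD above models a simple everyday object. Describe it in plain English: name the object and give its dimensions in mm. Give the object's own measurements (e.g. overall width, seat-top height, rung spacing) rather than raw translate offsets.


A rectangular dining table. The top is 1727×846×27 mm with its upper surface at z = 687 mm. It stands on four 52×52 mm square legs, each inset 17 mm from the nearest pair of top edges, running from the floor to the underside of the top. Four apron rails, 52 mm thick and 93 mm tall, run between adjacent legs with their top edges flush with the underside of the top and their outer faces flush with the legs' outer faces.


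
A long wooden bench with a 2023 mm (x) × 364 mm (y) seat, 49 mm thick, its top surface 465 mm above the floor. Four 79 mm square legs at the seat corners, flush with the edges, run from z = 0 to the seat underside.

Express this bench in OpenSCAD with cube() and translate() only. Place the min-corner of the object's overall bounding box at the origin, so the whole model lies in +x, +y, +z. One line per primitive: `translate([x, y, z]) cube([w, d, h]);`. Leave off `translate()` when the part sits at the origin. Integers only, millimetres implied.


translate([0, 0, 416]) cube([2023, 364, 49]);
cube([79, 79, 416]);
translate([0, 285, 0]) cube([79, 79, 416]);
translate([1944, 0, 0]) cube([79, 79, 416]);
translate([1944, 285, 0]) cube([79, 79, 416]);


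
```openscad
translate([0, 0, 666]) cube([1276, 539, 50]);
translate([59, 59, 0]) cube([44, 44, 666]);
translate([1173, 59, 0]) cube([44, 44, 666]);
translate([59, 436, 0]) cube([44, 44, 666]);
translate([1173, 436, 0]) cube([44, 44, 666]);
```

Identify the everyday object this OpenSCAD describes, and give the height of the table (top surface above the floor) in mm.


A table. The table height is 716 mm.

A 1276×539×50 slab sits at z = 666 on four 44 mm square posts — a table. The top surface is at 666 + 50 = 716 mm.


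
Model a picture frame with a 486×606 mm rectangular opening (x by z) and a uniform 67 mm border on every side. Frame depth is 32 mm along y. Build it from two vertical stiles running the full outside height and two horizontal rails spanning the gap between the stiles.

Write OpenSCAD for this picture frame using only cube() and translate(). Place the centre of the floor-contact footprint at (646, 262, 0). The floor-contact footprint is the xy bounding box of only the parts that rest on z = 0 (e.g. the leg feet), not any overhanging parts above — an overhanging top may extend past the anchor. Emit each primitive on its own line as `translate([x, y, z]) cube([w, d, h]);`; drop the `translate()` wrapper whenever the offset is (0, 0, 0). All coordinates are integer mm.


translate([336, 246, 0]) cube([67, 32, 740]);
translate([889, 246, 0]) cube([67, 32, 740]);
translate([403, 246, 0]) cube([486, 32, 67]);
translate([403, 246, 673]) cube([486, 32, 67]);


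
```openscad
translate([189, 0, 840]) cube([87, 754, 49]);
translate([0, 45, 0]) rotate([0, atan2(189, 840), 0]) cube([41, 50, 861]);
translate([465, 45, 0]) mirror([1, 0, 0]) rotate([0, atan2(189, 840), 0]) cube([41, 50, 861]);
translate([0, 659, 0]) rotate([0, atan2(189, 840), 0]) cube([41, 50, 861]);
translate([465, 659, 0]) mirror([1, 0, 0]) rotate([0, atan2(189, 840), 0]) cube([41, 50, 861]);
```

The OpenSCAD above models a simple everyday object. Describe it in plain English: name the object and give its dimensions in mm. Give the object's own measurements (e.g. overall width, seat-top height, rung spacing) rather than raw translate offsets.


A sawhorse. A 87×754×49 mm beam (x, y, z) sits on two A-frame leg pairs. Each pair is two raked legs of 41×50 mm section (50 mm along y) splaying symmetrically in x. Each leg rises 840 mm vertically over 189 mm of horizontal reach and is 861 mm long along its own axis. Every leg's outer bottom edge rests on the floor and its outer top edge meets a bottom edge of the beam — the left legs (tilting toward +x) meet the beam's −x bottom edge, the right legs (their mirror images, tilting toward −x) meet its +x bottom edge — so the leg tops tuck under the beam, the beam's underside is 840 mm above the floor, and the feet are 465 mm apart outside-to-outside with the beam centred between them. The two leg pairs are set in 45 mm from either end of the beam.


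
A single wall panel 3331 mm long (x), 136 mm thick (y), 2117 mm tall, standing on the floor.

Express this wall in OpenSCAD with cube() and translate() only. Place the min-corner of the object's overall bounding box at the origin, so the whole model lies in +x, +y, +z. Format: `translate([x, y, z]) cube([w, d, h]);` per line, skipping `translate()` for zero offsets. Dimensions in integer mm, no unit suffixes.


cube([3331, 136, 2117]);


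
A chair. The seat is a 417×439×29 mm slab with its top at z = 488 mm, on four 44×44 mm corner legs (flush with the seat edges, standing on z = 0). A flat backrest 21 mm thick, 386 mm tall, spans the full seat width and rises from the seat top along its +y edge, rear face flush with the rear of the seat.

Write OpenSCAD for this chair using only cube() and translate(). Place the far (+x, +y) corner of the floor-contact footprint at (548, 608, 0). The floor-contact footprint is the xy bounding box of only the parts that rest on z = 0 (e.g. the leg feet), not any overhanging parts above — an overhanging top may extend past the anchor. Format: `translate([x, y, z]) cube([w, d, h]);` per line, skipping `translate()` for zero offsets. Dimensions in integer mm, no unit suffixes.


translate([131, 169, 459]) cube([417, 439, 29]);
translate([131, 169, 0]) cube([44, 44, 459]);
translate([504, 169, 0]) cube([44, 44, 459]);
translate([131, 564, 0]) cube([44, 44, 459]);
translate([504, 564, 0]) cube([44, 44, 459]);
translate([131, 587, 488]) cube([417, 21, 386]);


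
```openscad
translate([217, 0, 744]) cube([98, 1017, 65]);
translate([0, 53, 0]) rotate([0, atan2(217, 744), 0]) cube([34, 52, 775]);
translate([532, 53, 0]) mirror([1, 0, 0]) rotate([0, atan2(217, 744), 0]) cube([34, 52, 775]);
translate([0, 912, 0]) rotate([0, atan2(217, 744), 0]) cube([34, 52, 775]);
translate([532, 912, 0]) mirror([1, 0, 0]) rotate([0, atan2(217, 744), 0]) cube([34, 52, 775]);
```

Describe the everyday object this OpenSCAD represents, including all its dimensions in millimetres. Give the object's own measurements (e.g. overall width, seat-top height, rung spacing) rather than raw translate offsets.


A sawhorse. A 98×1017×65 mm beam (x, y, z) sits on two A-frame leg pairs. Each pair is two raked legs of 34×52 mm section (52 mm along y) splaying symmetrically in x. Each leg rises 744 mm vertically over 217 mm of horizontal reach and is 775 mm long along its own axis. Every leg's outer bottom edge rests on the floor and its outer top edge meets a bottom edge of the beam — the left legs (tilting toward +x) meet the beam's −x bottom edge, the right legs (their mirror images, tilting toward −x) meet its +x bottom edge — so the leg tops tuck under the beam, the beam's underside is 744 mm above the floor, and the feet are 532 mm apart outside-to-outside with the beam centred between them. The two leg pairs are set in 53 mm from either end of the beam.


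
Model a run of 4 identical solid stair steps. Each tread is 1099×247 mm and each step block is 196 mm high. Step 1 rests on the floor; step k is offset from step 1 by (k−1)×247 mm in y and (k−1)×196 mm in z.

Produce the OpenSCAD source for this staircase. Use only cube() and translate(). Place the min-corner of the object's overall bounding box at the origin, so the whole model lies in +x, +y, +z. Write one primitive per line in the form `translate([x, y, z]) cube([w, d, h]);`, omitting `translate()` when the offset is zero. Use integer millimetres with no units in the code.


cube([1099, 247, 196]);
translate([0, 247, 196]) cube([1099, 247, 196]);
translate([0, 494, 392]) cube([1099, 247, 196]);
translate([0, 741, 588]) cube([1099, 247, 196]);


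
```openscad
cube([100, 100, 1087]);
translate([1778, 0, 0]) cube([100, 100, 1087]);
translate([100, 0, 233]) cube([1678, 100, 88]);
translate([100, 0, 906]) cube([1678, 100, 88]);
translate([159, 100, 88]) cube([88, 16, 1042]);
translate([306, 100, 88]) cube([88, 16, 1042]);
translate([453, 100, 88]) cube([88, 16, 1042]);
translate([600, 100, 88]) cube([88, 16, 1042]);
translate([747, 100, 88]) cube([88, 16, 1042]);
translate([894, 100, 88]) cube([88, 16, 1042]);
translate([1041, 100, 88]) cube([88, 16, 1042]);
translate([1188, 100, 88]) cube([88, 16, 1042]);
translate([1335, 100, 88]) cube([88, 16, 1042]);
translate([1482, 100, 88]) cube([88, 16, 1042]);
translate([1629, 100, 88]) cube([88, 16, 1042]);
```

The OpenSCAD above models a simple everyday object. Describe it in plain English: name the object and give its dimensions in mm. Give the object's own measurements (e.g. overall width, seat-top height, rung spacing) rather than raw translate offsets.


A fence section. Two 100×100 mm posts, 1087 mm tall, stand on the floor with a clear span of 1678 mm between their inner faces. Two horizontal rails of 100×88 mm section span the gap between the posts with their undersides at z = 233 mm and z = 906 mm, flush with the posts' −y face. 11 pickets, each 88 mm wide, 16 mm thick and 1042 mm tall, are fixed to the +y face of the rails with their bottoms at z = 88 mm, spaced across the span with a 59 mm gap after the −x post and between neighbouring pickets, with 61 mm left before the +x post.
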